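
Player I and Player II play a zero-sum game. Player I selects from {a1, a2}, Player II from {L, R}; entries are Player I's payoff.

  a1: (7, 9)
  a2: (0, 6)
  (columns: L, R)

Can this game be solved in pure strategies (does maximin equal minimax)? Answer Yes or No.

Yes

Row minima: a1 → 7, a2 → 0; maximin = 7.
Column maxima: L → 7, R → 9; minimax = 7.
maximin = minimax = 7, so a saddle point exists.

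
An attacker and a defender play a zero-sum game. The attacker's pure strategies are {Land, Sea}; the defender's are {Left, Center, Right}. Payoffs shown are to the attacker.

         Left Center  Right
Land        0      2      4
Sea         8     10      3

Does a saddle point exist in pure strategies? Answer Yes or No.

Row minima: Land → 0, Sea → 3; maximin = 3.
Column maxima: Left → 8, Center → 10, Right → 4; minimax = 4.
3 ≠ 4, so no pure-strategy equilibrium exists.

No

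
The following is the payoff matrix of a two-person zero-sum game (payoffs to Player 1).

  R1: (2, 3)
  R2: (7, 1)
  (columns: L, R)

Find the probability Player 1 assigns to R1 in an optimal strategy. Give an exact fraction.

Row minima: R1 → 2, R2 → 1; maximin = 2.
Column maxima: L → 7, R → 3; minimax = 3.
2 ≠ 3, so there is no saddle point; optimal play is mixed.
Let Player 1 play R1 with probability p. Expected payoff against L: 2p + 7(1−p) = −5p + 7; against R: 3p + 1(1−p) = 2p + 1.
Setting these equal: −5p + 7 = 2p + 1 ⇒ −7p = -6 ⇒ p = 6/7, and the value is (-5)·(6/7) + 7 = 19/7.
For Player 2: with q = P(L), equating R1's and R2's payoffs gives −q + 3 = 6q + 1 ⇒ q = 2/7.

6/7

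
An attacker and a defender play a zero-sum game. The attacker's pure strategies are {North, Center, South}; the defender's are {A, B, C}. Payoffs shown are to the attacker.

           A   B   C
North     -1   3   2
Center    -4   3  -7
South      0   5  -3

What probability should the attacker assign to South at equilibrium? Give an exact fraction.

1/2

Row minima: North → -1, Center → -7, South → -3; maximin = -1.
Column maxima: A → 0, B → 5, C → 2; minimax = 0.
-1 ≠ 0, so there is no saddle point; optimal play is mixed.
Center is strictly dominated by South, so the attacker never plays it.
B is strictly dominated by A (it gives the attacker strictly more in every row), so the defender never plays it.
On the remaining 2×2 (North, South vs A, C):
Let the attacker play North with probability p. Expected payoff against A: (-1)p + 0(1−p) = −p; against C: 2p + (-3)(1−p) = 5p − 3.
Setting these equal: −p = 5p − 3 ⇒ −6p = -3 ⇒ p = 1/2, and the value is (-1)·(1/2) = -1/2.
For the defender: with q = P(A), equating North's and South's payoffs gives −3q + 2 = 3q − 3 ⇒ q = 5/6.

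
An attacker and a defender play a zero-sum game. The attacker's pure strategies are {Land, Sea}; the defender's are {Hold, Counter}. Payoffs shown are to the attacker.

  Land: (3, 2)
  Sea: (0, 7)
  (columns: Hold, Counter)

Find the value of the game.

Row minima: Land → 2, Sea → 0; maximin = 2.
Column maxima: Hold → 3, Counter → 7; minimax = 3.
2 ≠ 3, so there is no saddle point; optimal play is mixed.
Let the attacker play Land with probability p. Expected payoff against Hold: 3p + 0(1−p) = 3p; against Counter: 2p + 7(1−p) = −5p + 7.
Setting these equal: 3p = −5p + 7 ⇒ 8p = 7 ⇒ p = 7/8, and the value is (3)·(7/8) = 21/8.
For the defender: with q = P(Hold), equating Land's and Sea's payoffs gives q + 2 = −7q + 7 ⇒ q = 5/8.

21/8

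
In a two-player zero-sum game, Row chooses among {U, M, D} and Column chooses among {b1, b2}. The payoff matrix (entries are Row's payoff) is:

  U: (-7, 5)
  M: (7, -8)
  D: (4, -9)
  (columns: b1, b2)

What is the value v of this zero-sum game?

-7/9

Row minima: U → -7, M → -8, D → -9; maximin = -7.
Column maxima: b1 → 7, b2 → 5; minimax = 5.
-7 ≠ 5, so there is no saddle point; optimal play is mixed.
D is strictly dominated by M, so Row never plays it.
On the remaining 2×2 (U, M vs b1, b2):
Let Row play U with probability p. Expected payoff against b1: (-7)p + 7(1−p) = −14p + 7; against b2: 5p + (-8)(1−p) = 13p − 8.
Setting these equal: −14p + 7 = 13p − 8 ⇒ −27p = -15 ⇒ p = 5/9, and the value is (-14)·(5/9) + 7 = -7/9.
For Column: with q = P(b1), equating U's and M's payoffs gives −12q + 5 = 15q − 8 ⇒ q = 13/27.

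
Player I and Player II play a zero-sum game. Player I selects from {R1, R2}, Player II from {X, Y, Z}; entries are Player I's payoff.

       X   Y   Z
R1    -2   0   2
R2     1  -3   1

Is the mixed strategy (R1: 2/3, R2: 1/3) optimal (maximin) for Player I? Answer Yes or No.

Against X this mix gives (2/3)·(-2) + (1/3)·1 = -1.
Against Y this mix gives (2/3)·0 + (1/3)·(-3) = -1.
Against Z this mix gives (2/3)·2 + (1/3)·1 = 5/3.
All of Player II's active replies (X, Y) yield -1, and no column does worse for Player I. The mix makes Player II indifferent and guarantees -1, so it is optimal.

Yes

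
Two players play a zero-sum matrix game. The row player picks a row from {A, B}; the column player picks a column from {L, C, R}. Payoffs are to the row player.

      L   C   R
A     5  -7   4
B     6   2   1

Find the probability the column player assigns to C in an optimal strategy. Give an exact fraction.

Row minima: A → -7, B → 1; maximin = 1.
Column maxima: L → 6, C → 2, R → 4; minimax = 2.
1 ≠ 2, so there is no saddle point; optimal play is mixed.
L is strictly dominated by C (it gives the row player strictly more in every row), so the column player never plays it.
On the remaining 2×2 (A, B vs C, R):
Let the row player play A with probability p. Expected payoff against C: (-7)p + 2(1−p) = −9p + 2; against R: 4p + 1(1−p) = 3p + 1.
Setting these equal: −9p + 2 = 3p + 1 ⇒ −12p = -1 ⇒ p = 1/12, and the value is (-9)·(1/12) + 2 = 5/4.
For the column player: with q = P(C), equating A's and B's payoffs gives −11q + 4 = q + 1 ⇒ q = 1/4.

1/4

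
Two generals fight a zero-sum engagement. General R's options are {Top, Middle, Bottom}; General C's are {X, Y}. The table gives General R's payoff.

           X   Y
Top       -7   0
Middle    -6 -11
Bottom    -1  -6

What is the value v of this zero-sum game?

Row minima: Top → -7, Middle → -11, Bottom → -6; maximin = -6.
Column maxima: X → -1, Y → 0; minimax = -1.
-6 ≠ -1, so there is no saddle point; optimal play is mixed.
Middle is strictly dominated by Bottom, so General R never plays it.
On the remaining 2×2 (Top, Bottom vs X, Y):
Let General R play Top with probability p. Expected payoff against X: (-7)p + (-1)(1−p) = −6p − 1; against Y: 0p + (-6)(1−p) = 6p − 6.
Setting these equal: −6p − 1 = 6p − 6 ⇒ −12p = -5 ⇒ p = 5/12, and the value is (-6)·(5/12) − 1 = -7/2.
For General C: with q = P(X), equating Top's and Bottom's payoffs gives −7q = 5q − 6 ⇒ q = 1/2.

-7/2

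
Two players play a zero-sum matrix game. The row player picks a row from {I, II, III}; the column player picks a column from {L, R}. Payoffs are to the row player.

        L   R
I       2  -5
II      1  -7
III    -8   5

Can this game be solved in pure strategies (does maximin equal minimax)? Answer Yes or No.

No

Row minima: I → -5, II → -7, III → -8; maximin = -5.
Column maxima: L → 2, R → 5; minimax = 2.
-5 ≠ 2, so no pure-strategy equilibrium exists.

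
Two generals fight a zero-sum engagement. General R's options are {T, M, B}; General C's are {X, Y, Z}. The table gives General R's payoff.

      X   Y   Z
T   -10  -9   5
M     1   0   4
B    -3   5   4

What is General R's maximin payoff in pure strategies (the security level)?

0

Row minima: T → -10, M → 0, B → -3.
The best of these is 0.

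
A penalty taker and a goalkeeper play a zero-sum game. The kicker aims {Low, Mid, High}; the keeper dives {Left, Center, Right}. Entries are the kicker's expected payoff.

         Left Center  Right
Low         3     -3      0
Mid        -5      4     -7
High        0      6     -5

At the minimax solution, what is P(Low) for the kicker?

11/14

Row minima: Low → -3, Mid → -7, High → -5; maximin = -3.
Column maxima: Left → 3, Center → 6, Right → 0; minimax = 0.
-3 ≠ 0, so there is no saddle point; optimal play is mixed.
Mid is strictly dominated by High, so the kicker never plays it.
Left is strictly dominated by Right (it gives the kicker strictly more in every row), so the keeper never plays it.
On the remaining 2×2 (Low, High vs Center, Right):
Let the kicker play Low with probability p. Expected payoff against Center: (-3)p + 6(1−p) = −9p + 6; against Right: 0p + (-5)(1−p) = 5p − 5.
Setting these equal: −9p + 6 = 5p − 5 ⇒ −14p = -11 ⇒ p = 11/14, and the value is (-9)·(11/14) + 6 = -15/14.
For the keeper: with q = P(Center), equating Low's and High's payoffs gives −3q = 11q − 5 ⇒ q = 5/14.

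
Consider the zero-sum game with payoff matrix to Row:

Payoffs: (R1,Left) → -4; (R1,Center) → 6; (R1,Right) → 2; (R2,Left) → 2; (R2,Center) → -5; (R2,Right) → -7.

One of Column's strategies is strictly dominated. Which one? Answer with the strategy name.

Right holds Row's payoff strictly below Center in every row: 2 < 6, -7 < -5.
So Center is strictly dominated for Column.

Center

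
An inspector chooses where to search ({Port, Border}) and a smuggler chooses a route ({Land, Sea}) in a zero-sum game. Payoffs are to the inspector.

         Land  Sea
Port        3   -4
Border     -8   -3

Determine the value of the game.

-41/12

Row minima: Port → -4, Border → -8; maximin = -4.
Column maxima: Land → 3, Sea → -3; minimax = -3.
-4 ≠ -3, so there is no saddle point; optimal play is mixed.
Let the inspector play Port with probability p. Expected payoff against Land: 3p + (-8)(1−p) = 11p − 8; against Sea: (-4)p + (-3)(1−p) = −p − 3.
Setting these equal: 11p − 8 = −p − 3 ⇒ 12p = 5 ⇒ p = 5/12, and the value is (11)·(5/12) − 8 = -41/12.
For the smuggler: with q = P(Land), equating Port's and Border's payoffs gives 7q − 4 = −5q − 3 ⇒ q = 1/12.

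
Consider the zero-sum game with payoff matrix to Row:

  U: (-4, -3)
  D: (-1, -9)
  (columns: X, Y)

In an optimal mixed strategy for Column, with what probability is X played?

Row minima: U → -4, D → -9; maximin = -4.
Column maxima: X → -1, Y → -3; minimax = -3.
-4 ≠ -3, so there is no saddle point; optimal play is mixed.
Let Row play U with probability p. Expected payoff against X: (-4)p + (-1)(1−p) = −3p − 1; against Y: (-3)p + (-9)(1−p) = 6p − 9.
Setting these equal: −3p − 1 = 6p − 9 ⇒ −9p = -8 ⇒ p = 8/9, and the value is (-3)·(8/9) − 1 = -11/3.
For Column: with q = P(X), equating U's and D's payoffs gives −q − 3 = 8q − 9 ⇒ q = 2/3.

2/3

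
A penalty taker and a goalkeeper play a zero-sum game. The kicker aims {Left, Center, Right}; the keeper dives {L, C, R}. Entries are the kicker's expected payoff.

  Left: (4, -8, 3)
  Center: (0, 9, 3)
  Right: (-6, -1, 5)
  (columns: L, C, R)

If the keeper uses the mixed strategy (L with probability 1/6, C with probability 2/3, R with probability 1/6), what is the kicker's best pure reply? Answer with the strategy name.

Center

Expected payoff of Left: (1/6)·4 + (2/3)·(-8) + (1/6)·3 = -25/6.
Expected payoff of Center: (1/6)·0 + (2/3)·9 + (1/6)·3 = 13/2.
Expected payoff of Right: (1/6)·(-6) + (2/3)·(-1) + (1/6)·5 = -5/6.
The largest is 13/2, so the kicker's best response is Center.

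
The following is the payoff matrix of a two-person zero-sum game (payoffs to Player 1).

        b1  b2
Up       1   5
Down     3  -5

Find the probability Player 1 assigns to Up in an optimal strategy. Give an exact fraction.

2/3

Row minima: Up → 1, Down → -5; maximin = 1.
Column maxima: b1 → 3, b2 → 5; minimax = 3.
1 ≠ 3, so there is no saddle point; optimal play is mixed.
Let Player 1 play Up with probability p. Expected payoff against b1: 1p + 3(1−p) = −2p + 3; against b2: 5p + (-5)(1−p) = 10p − 5.
Setting these equal: −2p + 3 = 10p − 5 ⇒ −12p = -8 ⇒ p = 2/3, and the value is (-2)·(2/3) + 3 = 5/3.
For Player 2: with q = P(b1), equating Up's and Down's payoffs gives −4q + 5 = 8q − 5 ⇒ q = 5/6.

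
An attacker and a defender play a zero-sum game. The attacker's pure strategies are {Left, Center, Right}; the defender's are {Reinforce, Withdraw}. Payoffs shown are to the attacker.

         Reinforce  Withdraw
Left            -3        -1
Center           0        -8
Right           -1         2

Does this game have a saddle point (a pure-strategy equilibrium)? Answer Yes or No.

Row minima: Left → -3, Center → -8, Right → -1; maximin = -1.
Column maxima: Reinforce → 0, Withdraw → 2; minimax = 0.
-1 ≠ 0, so no pure-strategy equilibrium exists.

No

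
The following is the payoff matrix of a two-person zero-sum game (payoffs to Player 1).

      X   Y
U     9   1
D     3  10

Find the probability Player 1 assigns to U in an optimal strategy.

Row minima: U → 1, D → 3; maximin = 3.
Column maxima: X → 9, Y → 10; minimax = 9.
3 ≠ 9, so there is no saddle point; optimal play is mixed.
Let Player 1 play U with probability p. Expected payoff against X: 9p + 3(1−p) = 6p + 3; against Y: 1p + 10(1−p) = −9p + 10.
Setting these equal: 6p + 3 = −9p + 10 ⇒ 15p = 7 ⇒ p = 7/15, and the value is (6)·(7/15) + 3 = 29/5.
For Player 2: with q = P(X), equating U's and D's payoffs gives 8q + 1 = −7q + 10 ⇒ q = 3/5.

7/15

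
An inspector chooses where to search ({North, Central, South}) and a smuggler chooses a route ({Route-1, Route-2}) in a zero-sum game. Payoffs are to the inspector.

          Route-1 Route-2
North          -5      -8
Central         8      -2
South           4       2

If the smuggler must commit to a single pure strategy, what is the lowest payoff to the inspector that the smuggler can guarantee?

2

Column maxima: Route-1 → 8, Route-2 → 2.
The smallest of these is 2.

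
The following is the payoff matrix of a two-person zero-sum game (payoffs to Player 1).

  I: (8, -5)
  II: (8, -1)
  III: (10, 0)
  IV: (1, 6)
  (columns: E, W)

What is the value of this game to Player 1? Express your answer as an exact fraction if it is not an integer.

Row minima: I → -5, II → -1, III → 0, IV → 1; maximin = 1.
Column maxima: E → 10, W → 6; minimax = 6.
1 ≠ 6, so there is no saddle point; optimal play is mixed.
I is strictly dominated by III, so Player 1 never plays it.
II is strictly dominated by III, so Player 1 never plays it.
On the remaining 2×2 (III, IV vs E, W):
Let Player 1 play III with probability p. Expected payoff against E: 10p + 1(1−p) = 9p + 1; against W: 0p + 6(1−p) = −6p + 6.
Setting these equal: 9p + 1 = −6p + 6 ⇒ 15p = 5 ⇒ p = 1/3, and the value is (9)·(1/3) + 1 = 4.
For Player 2: with q = P(E), equating III's and IV's payoffs gives 10q = −5q + 6 ⇒ q = 2/5.

4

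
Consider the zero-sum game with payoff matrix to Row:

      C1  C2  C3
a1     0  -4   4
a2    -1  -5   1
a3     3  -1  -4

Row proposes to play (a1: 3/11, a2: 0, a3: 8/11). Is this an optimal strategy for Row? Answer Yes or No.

Yes

Against C1 this mix gives (3/11)·0 + (8/11)·3 = 24/11.
Against C2 this mix gives (3/11)·(-4) + (8/11)·(-1) = -20/11.
Against C3 this mix gives (3/11)·4 + (8/11)·(-4) = -20/11.
All of Column's active replies (C2, C3) yield -20/11, and no column does worse for Row. The mix makes Column indifferent and guarantees -20/11, so it is optimal.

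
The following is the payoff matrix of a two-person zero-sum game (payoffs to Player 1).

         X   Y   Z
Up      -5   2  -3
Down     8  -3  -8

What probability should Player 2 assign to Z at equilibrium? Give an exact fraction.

13/18

Row minima: Up → -5, Down → -8; maximin = -5.
Column maxima: X → 8, Y → 2, Z → -3; minimax = -3.
-5 ≠ -3, so there is no saddle point; optimal play is mixed.
Y is strictly dominated by Z (it gives Player 1 strictly more in every row), so Player 2 never plays it.
On the remaining 2×2 (Up, Down vs X, Z):
Let Player 1 play Up with probability p. Expected payoff against X: (-5)p + 8(1−p) = −13p + 8; against Z: (-3)p + (-8)(1−p) = 5p − 8.
Setting these equal: −13p + 8 = 5p − 8 ⇒ −18p = -16 ⇒ p = 8/9, and the value is (-13)·(8/9) + 8 = -32/9.
For Player 2: with q = P(X), equating Up's and Down's payoffs gives −2q − 3 = 16q − 8 ⇒ q = 5/18.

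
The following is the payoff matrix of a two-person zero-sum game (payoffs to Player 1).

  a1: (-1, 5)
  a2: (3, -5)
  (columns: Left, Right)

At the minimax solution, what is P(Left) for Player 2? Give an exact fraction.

Row minima: a1 → -1, a2 → -5; maximin = -1.
Column maxima: Left → 3, Right → 5; minimax = 3.
-1 ≠ 3, so there is no saddle point; optimal play is mixed.
Let Player 1 play a1 with probability p. Expected payoff against Left: (-1)p + 3(1−p) = −4p + 3; against Right: 5p + (-5)(1−p) = 10p − 5.
Setting these equal: −4p + 3 = 10p − 5 ⇒ −14p = -8 ⇒ p = 4/7, and the value is (-4)·(4/7) + 3 = 5/7.
For Player 2: with q = P(Left), equating a1's and a2's payoffs gives −6q + 5 = 8q − 5 ⇒ q = 5/7.

5/7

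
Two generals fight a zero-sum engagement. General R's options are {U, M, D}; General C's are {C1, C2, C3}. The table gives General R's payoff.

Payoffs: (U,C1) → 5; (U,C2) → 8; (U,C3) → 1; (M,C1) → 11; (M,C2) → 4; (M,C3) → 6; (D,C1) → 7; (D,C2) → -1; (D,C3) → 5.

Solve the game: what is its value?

44/9

Row minima: U → 1, M → 4, D → -1; maximin = 4.
Column maxima: C1 → 11, C2 → 8, C3 → 6; minimax = 6.
4 ≠ 6, so there is no saddle point; optimal play is mixed.
D is strictly dominated by M, so General R never plays it.
C1 is strictly dominated by C3 (it gives General R strictly more in every row), so General C never plays it.
On the remaining 2×2 (U, M vs C2, C3):
Let General R play U with probability p. Expected payoff against C2: 8p + 4(1−p) = 4p + 4; against C3: 1p + 6(1−p) = −5p + 6.
Setting these equal: 4p + 4 = −5p + 6 ⇒ 9p = 2 ⇒ p = 2/9, and the value is (4)·(2/9) + 4 = 44/9.
For General C: with q = P(C2), equating U's and M's payoffs gives 7q + 1 = −2q + 6 ⇒ q = 5/9.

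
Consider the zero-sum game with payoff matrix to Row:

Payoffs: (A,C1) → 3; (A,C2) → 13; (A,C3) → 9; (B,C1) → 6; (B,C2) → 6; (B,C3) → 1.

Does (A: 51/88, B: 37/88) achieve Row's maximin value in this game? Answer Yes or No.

Against C1 this mix gives (51/88)·3 + (37/88)·6 = 375/88.
Against C2 this mix gives (51/88)·13 + (37/88)·6 = 885/88.
Against C3 this mix gives (51/88)·9 + (37/88)·1 = 62/11.
Column will play C1, holding Row to 375/88. Shifting weight toward the row that does better against C1 would raise this floor (the equalizing mix achieves 51/11 against both C1 and C3), so the proposed strategy is not optimal.

No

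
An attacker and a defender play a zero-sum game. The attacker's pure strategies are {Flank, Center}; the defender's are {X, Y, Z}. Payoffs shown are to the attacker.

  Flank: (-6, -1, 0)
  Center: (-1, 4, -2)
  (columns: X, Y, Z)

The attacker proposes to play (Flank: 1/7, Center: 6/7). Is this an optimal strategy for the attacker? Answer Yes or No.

Against X this mix gives (1/7)·(-6) + (6/7)·(-1) = -12/7.
Against Y this mix gives (1/7)·(-1) + (6/7)·4 = 23/7.
Against Z this mix gives (1/7)·0 + (6/7)·(-2) = -12/7.
All of the defender's active replies (X, Z) yield -12/7, and no column does worse for the attacker. The mix makes the defender indifferent and guarantees -12/7, so it is optimal.

Yes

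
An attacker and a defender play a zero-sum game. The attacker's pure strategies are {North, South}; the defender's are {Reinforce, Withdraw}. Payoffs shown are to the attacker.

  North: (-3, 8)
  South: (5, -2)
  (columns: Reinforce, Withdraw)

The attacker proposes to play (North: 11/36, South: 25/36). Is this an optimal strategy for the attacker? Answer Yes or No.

Against Reinforce this mix gives (11/36)·(-3) + (25/36)·5 = 23/9.
Against Withdraw this mix gives (11/36)·8 + (25/36)·(-2) = 19/18.
The defender will play Withdraw, holding the attacker to 19/18. Shifting weight toward the row that does better against Withdraw would raise this floor (the equalizing mix achieves 17/9 against both Withdraw and Reinforce), so the proposed strategy is not optimal.

No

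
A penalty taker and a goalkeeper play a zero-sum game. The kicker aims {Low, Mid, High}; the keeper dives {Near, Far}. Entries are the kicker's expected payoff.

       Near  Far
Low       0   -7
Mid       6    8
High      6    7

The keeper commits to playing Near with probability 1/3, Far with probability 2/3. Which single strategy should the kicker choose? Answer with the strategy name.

Mid

Expected payoff of Low: (1/3)·0 + (2/3)·(-7) = -14/3.
Expected payoff of Mid: (1/3)·6 + (2/3)·8 = 22/3.
Expected payoff of High: (1/3)·6 + (2/3)·7 = 20/3.
The largest is 22/3, so the kicker's best response is Mid.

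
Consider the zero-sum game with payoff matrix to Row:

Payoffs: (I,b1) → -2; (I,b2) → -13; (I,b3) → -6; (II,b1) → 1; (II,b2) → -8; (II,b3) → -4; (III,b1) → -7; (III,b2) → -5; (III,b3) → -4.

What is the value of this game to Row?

Row minima: I → -13, II → -8, III → -7; maximin = -7.
Column maxima: b1 → 1, b2 → -5, b3 → -4; minimax = -5.
-7 ≠ -5, so there is no saddle point; optimal play is mixed.
I is strictly dominated by II, so Row never plays it.
b3 is strictly dominated by b2 (it gives Row strictly more in every row), so Column never plays it.
On the remaining 2×2 (II, III vs b1, b2):
Let Row play II with probability p. Expected payoff against b1: 1p + (-7)(1−p) = 8p − 7; against b2: (-8)p + (-5)(1−p) = −3p − 5.
Setting these equal: 8p − 7 = −3p − 5 ⇒ 11p = 2 ⇒ p = 2/11, and the value is (8)·(2/11) − 7 = -61/11.
For Column: with q = P(b1), equating II's and III's payoffs gives 9q − 8 = −2q − 5 ⇒ q = 3/11.

-61/11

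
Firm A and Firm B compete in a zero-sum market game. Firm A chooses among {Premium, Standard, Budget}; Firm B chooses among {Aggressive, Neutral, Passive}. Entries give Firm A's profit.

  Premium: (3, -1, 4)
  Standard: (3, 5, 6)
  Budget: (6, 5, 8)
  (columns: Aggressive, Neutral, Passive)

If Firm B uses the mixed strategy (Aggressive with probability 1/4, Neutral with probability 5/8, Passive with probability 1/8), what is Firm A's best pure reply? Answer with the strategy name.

Expected payoff of Premium: (1/4)·3 + (5/8)·(-1) + (1/8)·4 = 5/8.
Expected payoff of Standard: (1/4)·3 + (5/8)·5 + (1/8)·6 = 37/8.
Expected payoff of Budget: (1/4)·6 + (5/8)·5 + (1/8)·8 = 45/8.
The largest is 45/8, so Firm A's best response is Budget.

Budget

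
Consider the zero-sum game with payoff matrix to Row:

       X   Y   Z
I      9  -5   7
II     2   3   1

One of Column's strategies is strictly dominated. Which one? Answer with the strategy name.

Z holds Row's payoff strictly below X in every row: 7 < 9, 1 < 2.
So X is strictly dominated for Column.

X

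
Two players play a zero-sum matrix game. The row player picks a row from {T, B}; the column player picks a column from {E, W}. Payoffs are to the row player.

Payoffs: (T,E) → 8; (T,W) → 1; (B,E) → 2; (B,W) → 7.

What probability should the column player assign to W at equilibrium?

1/2

Row minima: T → 1, B → 2; maximin = 2.
Column maxima: E → 8, W → 7; minimax = 7.
2 ≠ 7, so there is no saddle point; optimal play is mixed.
Let the row player play T with probability p. Expected payoff against E: 8p + 2(1−p) = 6p + 2; against W: 1p + 7(1−p) = −6p + 7.
Setting these equal: 6p + 2 = −6p + 7 ⇒ 12p = 5 ⇒ p = 5/12, and the value is (6)·(5/12) + 2 = 9/2.
For the column player: with q = P(E), equating T's and B's payoffs gives 7q + 1 = −5q + 7 ⇒ q = 1/2.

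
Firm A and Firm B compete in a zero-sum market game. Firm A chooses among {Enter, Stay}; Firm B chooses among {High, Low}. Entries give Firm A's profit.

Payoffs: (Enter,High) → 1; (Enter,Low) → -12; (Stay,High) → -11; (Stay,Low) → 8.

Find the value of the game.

Row minima: Enter → -12, Stay → -11; maximin = -11.
Column maxima: High → 1, Low → 8; minimax = 1.
-11 ≠ 1, so there is no saddle point; optimal play is mixed.
Let Firm A play Enter with probability p. Expected payoff against High: 1p + (-11)(1−p) = 12p − 11; against Low: (-12)p + 8(1−p) = −20p + 8.
Setting these equal: 12p − 11 = −20p + 8 ⇒ 32p = 19 ⇒ p = 19/32, and the value is (12)·(19/32) − 11 = -31/8.
For Firm B: with q = P(High), equating Enter's and Stay's payoffs gives 13q − 12 = −19q + 8 ⇒ q = 5/8.

-31/8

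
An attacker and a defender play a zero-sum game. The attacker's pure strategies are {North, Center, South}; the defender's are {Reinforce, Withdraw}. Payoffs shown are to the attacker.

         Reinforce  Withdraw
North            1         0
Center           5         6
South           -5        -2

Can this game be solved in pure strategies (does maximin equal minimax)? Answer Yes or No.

Row minima: North → 0, Center → 5, South → -5; maximin = 5.
Column maxima: Reinforce → 5, Withdraw → 6; minimax = 5.
maximin = minimax = 5, so a saddle point exists.

Yes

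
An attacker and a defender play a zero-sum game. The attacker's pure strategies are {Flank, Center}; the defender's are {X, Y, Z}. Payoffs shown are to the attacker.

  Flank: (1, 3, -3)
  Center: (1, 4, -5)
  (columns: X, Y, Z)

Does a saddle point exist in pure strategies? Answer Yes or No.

Row minima: Flank → -3, Center → -5; maximin = -3.
Column maxima: X → 1, Y → 4, Z → -3; minimax = -3.
maximin = minimax = -3, so a saddle point exists.

Yes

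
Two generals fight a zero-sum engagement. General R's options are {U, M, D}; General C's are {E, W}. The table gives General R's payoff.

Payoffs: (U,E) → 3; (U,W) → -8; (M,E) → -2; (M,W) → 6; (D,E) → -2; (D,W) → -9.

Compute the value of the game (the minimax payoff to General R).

Row minima: U → -8, M → -2, D → -9; maximin = -2.
Column maxima: E → 3, W → 6; minimax = 3.
-2 ≠ 3, so there is no saddle point; optimal play is mixed.
D is strictly dominated by U, so General R never plays it.
On the remaining 2×2 (U, M vs E, W):
Let General R play U with probability p. Expected payoff against E: 3p + (-2)(1−p) = 5p − 2; against W: (-8)p + 6(1−p) = −14p + 6.
Setting these equal: 5p − 2 = −14p + 6 ⇒ 19p = 8 ⇒ p = 8/19, and the value is (5)·(8/19) − 2 = 2/19.
For General C: with q = P(E), equating U's and M's payoffs gives 11q − 8 = −8q + 6 ⇒ q = 14/19.

2/19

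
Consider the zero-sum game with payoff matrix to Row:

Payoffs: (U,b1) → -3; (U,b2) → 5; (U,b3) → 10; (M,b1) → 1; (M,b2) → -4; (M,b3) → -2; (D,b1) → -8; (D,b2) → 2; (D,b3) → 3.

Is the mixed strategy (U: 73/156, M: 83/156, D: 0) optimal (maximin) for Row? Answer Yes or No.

Against b1 this mix gives (73/156)·(-3) + (83/156)·1 = -34/39.
Against b2 this mix gives (73/156)·5 + (83/156)·(-4) = 11/52.
Against b3 this mix gives (73/156)·10 + (83/156)·(-2) = 47/13.
Column will play b1, holding Row to -34/39. Shifting weight toward the row that does better against b1 would raise this floor (the equalizing mix achieves -7/13 against both b1 and b2), so the proposed strategy is not optimal.

No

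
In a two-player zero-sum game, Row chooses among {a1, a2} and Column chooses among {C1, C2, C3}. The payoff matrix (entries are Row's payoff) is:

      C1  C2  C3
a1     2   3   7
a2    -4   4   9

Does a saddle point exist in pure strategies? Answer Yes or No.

Row minima: a1 → 2, a2 → -4; maximin = 2.
Column maxima: C1 → 2, C2 → 4, C3 → 9; minimax = 2.
maximin = minimax = 2, so a saddle point exists.

Yes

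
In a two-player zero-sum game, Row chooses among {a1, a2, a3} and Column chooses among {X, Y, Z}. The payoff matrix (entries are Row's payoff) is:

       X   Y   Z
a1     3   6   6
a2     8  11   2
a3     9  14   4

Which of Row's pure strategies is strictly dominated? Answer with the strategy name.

a3 gives a strictly higher payoff than a2 against every column: 9 > 8, 14 > 11, 4 > 2.
So a2 is strictly dominated and Row never plays it.

a2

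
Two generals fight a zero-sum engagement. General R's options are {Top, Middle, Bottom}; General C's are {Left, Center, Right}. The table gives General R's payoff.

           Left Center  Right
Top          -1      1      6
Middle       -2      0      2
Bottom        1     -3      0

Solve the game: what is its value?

-1/3

Row minima: Top → -1, Middle → -2, Bottom → -3; maximin = -1.
Column maxima: Left → 1, Center → 1, Right → 6; minimax = 1.
-1 ≠ 1, so there is no saddle point; optimal play is mixed.
Middle is strictly dominated by Top, so General R never plays it.
Right is strictly dominated by Center (it gives General R strictly more in every row), so General C never plays it.
On the remaining 2×2 (Top, Bottom vs Left, Center):
Let General R play Top with probability p. Expected payoff against Left: (-1)p + 1(1−p) = −2p + 1; against Center: 1p + (-3)(1−p) = 4p − 3.
Setting these equal: −2p + 1 = 4p − 3 ⇒ −6p = -4 ⇒ p = 2/3, and the value is (-2)·(2/3) + 1 = -1/3.
For General C: with q = P(Left), equating Top's and Bottom's payoffs gives −2q + 1 = 4q − 3 ⇒ q = 2/3.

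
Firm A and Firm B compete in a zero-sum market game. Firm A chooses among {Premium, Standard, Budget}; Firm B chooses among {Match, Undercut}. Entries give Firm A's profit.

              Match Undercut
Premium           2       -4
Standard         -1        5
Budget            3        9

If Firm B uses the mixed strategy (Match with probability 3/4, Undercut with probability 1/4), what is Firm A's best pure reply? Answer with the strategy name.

Expected payoff of Premium: (3/4)·2 + (1/4)·(-4) = 1/2.
Expected payoff of Standard: (3/4)·(-1) + (1/4)·5 = 1/2.
Expected payoff of Budget: (3/4)·3 + (1/4)·9 = 9/2.
The largest is 9/2, so Firm A's best response is Budget.

Budget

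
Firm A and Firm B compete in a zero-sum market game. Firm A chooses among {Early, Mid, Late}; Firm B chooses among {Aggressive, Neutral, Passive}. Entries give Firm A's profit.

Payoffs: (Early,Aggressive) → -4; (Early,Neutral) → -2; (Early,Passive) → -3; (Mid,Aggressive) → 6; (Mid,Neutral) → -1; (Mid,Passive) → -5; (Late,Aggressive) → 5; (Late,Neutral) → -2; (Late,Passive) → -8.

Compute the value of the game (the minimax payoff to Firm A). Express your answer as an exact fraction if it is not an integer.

-19/6

Row minima: Early → -4, Mid → -5, Late → -8; maximin = -4.
Column maxima: Aggressive → 6, Neutral → -1, Passive → -3; minimax = -3.
-4 ≠ -3, so there is no saddle point; optimal play is mixed.
Late is strictly dominated by Mid, so Firm A never plays it.
Neutral is strictly dominated by Passive (it gives Firm A strictly more in every row), so Firm B never plays it.
On the remaining 2×2 (Early, Mid vs Aggressive, Passive):
Let Firm A play Early with probability p. Expected payoff against Aggressive: (-4)p + 6(1−p) = −10p + 6; against Passive: (-3)p + (-5)(1−p) = 2p − 5.
Setting these equal: −10p + 6 = 2p − 5 ⇒ −12p = -11 ⇒ p = 11/12, and the value is (-10)·(11/12) + 6 = -19/6.
For Firm B: with q = P(Aggressive), equating Early's and Mid's payoffs gives −q − 3 = 11q − 5 ⇒ q = 1/6.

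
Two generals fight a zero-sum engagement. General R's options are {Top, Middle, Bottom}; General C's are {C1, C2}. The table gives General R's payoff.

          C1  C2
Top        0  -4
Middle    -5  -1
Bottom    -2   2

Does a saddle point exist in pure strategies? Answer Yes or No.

Row minima: Top → -4, Middle → -5, Bottom → -2; maximin = -2.
Column maxima: C1 → 0, C2 → 2; minimax = 0.
-2 ≠ 0, so no pure-strategy equilibrium exists.

No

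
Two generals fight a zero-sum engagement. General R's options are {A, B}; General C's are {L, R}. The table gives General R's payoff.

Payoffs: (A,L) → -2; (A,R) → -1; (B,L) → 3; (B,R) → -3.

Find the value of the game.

Row minima: A → -2, B → -3; maximin = -2.
Column maxima: L → 3, R → -1; minimax = -1.
-2 ≠ -1, so there is no saddle point; optimal play is mixed.
Let General R play A with probability p. Expected payoff against L: (-2)p + 3(1−p) = −5p + 3; against R: (-1)p + (-3)(1−p) = 2p − 3.
Setting these equal: −5p + 3 = 2p − 3 ⇒ −7p = -6 ⇒ p = 6/7, and the value is (-5)·(6/7) + 3 = -9/7.
For General C: with q = P(L), equating A's and B's payoffs gives −q − 1 = 6q − 3 ⇒ q = 2/7.

-9/7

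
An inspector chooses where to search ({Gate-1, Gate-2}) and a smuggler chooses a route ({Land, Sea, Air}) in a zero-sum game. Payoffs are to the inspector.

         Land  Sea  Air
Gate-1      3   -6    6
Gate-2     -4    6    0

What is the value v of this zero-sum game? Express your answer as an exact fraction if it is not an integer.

-6/19

Row minima: Gate-1 → -6, Gate-2 → -4; maximin = -4.
Column maxima: Land → 3, Sea → 6, Air → 6; minimax = 3.
-4 ≠ 3, so there is no saddle point; optimal play is mixed.
Air is strictly dominated by Land (it gives the inspector strictly more in every row), so the smuggler never plays it.
On the remaining 2×2 (Gate-1, Gate-2 vs Land, Sea):
Let the inspector play Gate-1 with probability p. Expected payoff against Land: 3p + (-4)(1−p) = 7p − 4; against Sea: (-6)p + 6(1−p) = −12p + 6.
Setting these equal: 7p − 4 = −12p + 6 ⇒ 19p = 10 ⇒ p = 10/19, and the value is (7)·(10/19) − 4 = -6/19.
For the smuggler: with q = P(Land), equating Gate-1's and Gate-2's payoffs gives 9q − 6 = −10q + 6 ⇒ q = 12/19.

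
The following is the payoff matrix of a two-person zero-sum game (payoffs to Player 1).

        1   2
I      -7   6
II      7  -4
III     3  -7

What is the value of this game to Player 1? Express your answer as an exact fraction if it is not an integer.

7/12

Row minima: I → -7, II → -4, III → -7; maximin = -4.
Column maxima: 1 → 7, 2 → 6; minimax = 6.
-4 ≠ 6, so there is no saddle point; optimal play is mixed.
III is strictly dominated by II, so Player 1 never plays it.
On the remaining 2×2 (I, II vs 1, 2):
Let Player 1 play I with probability p. Expected payoff against 1: (-7)p + 7(1−p) = −14p + 7; against 2: 6p + (-4)(1−p) = 10p − 4.
Setting these equal: −14p + 7 = 10p − 4 ⇒ −24p = -11 ⇒ p = 11/24, and the value is (-14)·(11/24) + 7 = 7/12.
For Player 2: with q = P(1), equating I's and II's payoffs gives −13q + 6 = 11q − 4 ⇒ q = 5/12.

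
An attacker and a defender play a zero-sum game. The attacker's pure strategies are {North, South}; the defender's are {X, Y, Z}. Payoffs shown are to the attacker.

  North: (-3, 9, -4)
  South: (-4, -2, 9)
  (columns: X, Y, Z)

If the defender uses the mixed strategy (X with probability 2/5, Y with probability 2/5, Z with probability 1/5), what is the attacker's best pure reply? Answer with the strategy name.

Expected payoff of North: (2/5)·(-3) + (2/5)·9 + (1/5)·(-4) = 8/5.
Expected payoff of South: (2/5)·(-4) + (2/5)·(-2) + (1/5)·9 = -3/5.
The largest is 8/5, so the attacker's best response is North.

North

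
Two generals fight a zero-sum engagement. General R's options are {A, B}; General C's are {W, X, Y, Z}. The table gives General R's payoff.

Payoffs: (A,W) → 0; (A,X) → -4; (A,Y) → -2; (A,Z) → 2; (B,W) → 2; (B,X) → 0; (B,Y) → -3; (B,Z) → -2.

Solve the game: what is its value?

-12/5

Row minima: A → -4, B → -3; maximin = -3.
Column maxima: W → 2, X → 0, Y → -2, Z → 2; minimax = -2.
-3 ≠ -2, so there is no saddle point; optimal play is mixed.
W is strictly dominated by X (it gives General R strictly more in every row), so General C never plays it.
Z is strictly dominated by Y (it gives General R strictly more in every row), so General C never plays it.
On the remaining 2×2 (A, B vs X, Y):
Let General R play A with probability p. Expected payoff against X: (-4)p + 0(1−p) = −4p; against Y: (-2)p + (-3)(1−p) = p − 3.
Setting these equal: −4p = p − 3 ⇒ −5p = -3 ⇒ p = 3/5, and the value is (-4)·(3/5) = -12/5.
For General C: with q = P(X), equating A's and B's payoffs gives −2q − 2 = 3q − 3 ⇒ q = 1/5.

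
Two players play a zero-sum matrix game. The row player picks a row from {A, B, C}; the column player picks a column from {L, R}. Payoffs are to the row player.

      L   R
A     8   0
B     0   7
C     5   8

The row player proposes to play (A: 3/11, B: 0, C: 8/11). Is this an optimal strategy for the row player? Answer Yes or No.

Yes

Against L this mix gives (3/11)·8 + (8/11)·5 = 64/11.
Against R this mix gives (3/11)·0 + (8/11)·8 = 64/11.
All of the column player's active replies (L, R) yield 64/11, and no column does worse for the row player. The mix makes the column player indifferent and guarantees 64/11, so it is optimal.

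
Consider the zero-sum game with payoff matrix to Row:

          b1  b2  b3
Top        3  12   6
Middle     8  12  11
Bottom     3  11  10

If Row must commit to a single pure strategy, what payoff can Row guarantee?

8

Row minima: Top → 3, Middle → 8, Bottom → 3.
The best of these is 8.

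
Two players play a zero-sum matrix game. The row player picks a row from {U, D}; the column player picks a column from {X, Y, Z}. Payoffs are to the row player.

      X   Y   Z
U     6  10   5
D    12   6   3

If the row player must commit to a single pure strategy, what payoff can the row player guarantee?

5

Row minima: U → 5, D → 3.
The best of these is 5.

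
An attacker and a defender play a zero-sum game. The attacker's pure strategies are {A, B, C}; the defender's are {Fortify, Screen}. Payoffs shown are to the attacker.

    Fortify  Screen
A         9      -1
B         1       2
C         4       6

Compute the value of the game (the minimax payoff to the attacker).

29/6

Row minima: A → -1, B → 1, C → 4; maximin = 4.
Column maxima: Fortify → 9, Screen → 6; minimax = 6.
4 ≠ 6, so there is no saddle point; optimal play is mixed.
B is strictly dominated by C, so the attacker never plays it.
On the remaining 2×2 (A, C vs Fortify, Screen):
Let the attacker play A with probability p. Expected payoff against Fortify: 9p + 4(1−p) = 5p + 4; against Screen: (-1)p + 6(1−p) = −7p + 6.
Setting these equal: 5p + 4 = −7p + 6 ⇒ 12p = 2 ⇒ p = 1/6, and the value is (5)·(1/6) + 4 = 29/6.
For the defender: with q = P(Fortify), equating A's and C's payoffs gives 10q − 1 = −2q + 6 ⇒ q = 7/12.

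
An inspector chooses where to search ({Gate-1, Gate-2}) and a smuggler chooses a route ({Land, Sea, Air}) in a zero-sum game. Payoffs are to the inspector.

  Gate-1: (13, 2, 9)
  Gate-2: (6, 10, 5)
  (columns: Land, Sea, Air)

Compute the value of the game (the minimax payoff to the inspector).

20/3

Row minima: Gate-1 → 2, Gate-2 → 5; maximin = 5.
Column maxima: Land → 13, Sea → 10, Air → 9; minimax = 9.
5 ≠ 9, so there is no saddle point; optimal play is mixed.
Land is strictly dominated by Air (it gives the inspector strictly more in every row), so the smuggler never plays it.
On the remaining 2×2 (Gate-1, Gate-2 vs Sea, Air):
Let the inspector play Gate-1 with probability p. Expected payoff against Sea: 2p + 10(1−p) = −8p + 10; against Air: 9p + 5(1−p) = 4p + 5.
Setting these equal: −8p + 10 = 4p + 5 ⇒ −12p = -5 ⇒ p = 5/12, and the value is (-8)·(5/12) + 10 = 20/3.
For the smuggler: with q = P(Sea), equating Gate-1's and Gate-2's payoffs gives −7q + 9 = 5q + 5 ⇒ q = 1/3.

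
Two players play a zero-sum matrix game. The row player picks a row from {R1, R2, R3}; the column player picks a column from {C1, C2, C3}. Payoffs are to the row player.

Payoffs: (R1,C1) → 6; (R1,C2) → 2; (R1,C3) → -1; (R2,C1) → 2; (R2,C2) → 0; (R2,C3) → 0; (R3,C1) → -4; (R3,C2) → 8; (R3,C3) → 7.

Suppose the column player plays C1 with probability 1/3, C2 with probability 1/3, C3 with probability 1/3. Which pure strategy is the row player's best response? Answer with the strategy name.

R3

Expected payoff of R1: (1/3)·6 + (1/3)·2 + (1/3)·(-1) = 7/3.
Expected payoff of R2: (1/3)·2 + (1/3)·0 + (1/3)·0 = 2/3.
Expected payoff of R3: (1/3)·(-4) + (1/3)·8 + (1/3)·7 = 11/3.
The largest is 11/3, so the row player's best response is R3.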